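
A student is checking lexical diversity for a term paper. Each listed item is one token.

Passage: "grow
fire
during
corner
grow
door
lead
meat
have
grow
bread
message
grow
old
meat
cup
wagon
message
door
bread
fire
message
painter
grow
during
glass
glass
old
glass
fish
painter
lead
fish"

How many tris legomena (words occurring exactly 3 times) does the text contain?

Frequencies: grow:5, message:3, glass:3, fire:2, during:2, door:2, lead:2, meat:2, bread:2, old:2, painter:2, fish:2, corner:1, have:1, cup:1, wagon:1
Words with frequency 3: glass, message

2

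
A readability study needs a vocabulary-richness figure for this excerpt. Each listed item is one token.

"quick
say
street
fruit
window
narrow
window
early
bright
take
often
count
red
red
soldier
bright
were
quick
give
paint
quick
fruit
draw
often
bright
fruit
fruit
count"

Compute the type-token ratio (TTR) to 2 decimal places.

N = 28 tokens, V = 17 types.
TTR = V / N = 17 / 28 = 0.61

0.61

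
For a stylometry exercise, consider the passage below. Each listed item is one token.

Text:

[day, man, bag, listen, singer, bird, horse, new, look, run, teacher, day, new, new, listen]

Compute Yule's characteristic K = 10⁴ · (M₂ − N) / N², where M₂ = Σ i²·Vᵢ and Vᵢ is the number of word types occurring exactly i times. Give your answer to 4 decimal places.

444.4444

Frequencies: new:3, day:2, listen:2, man:1, bag:1, singer:1, bird:1, horse:1, look:1, run:1, teacher:1
N = 15. Frequency spectrum: V_1=8, V_2=2, V_3=1
M₂ = 1²·8 + 2²·2 + 3²·1 = 25
K = 10000 × (25 − 15) / 15² = 444.4444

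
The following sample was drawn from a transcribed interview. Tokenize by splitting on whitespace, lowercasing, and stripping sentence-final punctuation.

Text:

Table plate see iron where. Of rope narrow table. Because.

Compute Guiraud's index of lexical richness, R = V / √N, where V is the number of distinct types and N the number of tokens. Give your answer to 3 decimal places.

N = 10, V = 9.
√N = 3.162278
R = 9 / 3.162278 = 2.846

2.846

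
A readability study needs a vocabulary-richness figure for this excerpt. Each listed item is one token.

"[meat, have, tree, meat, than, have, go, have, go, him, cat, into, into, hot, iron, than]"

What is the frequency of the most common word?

Frequencies: have:3, meat:2, than:2, go:2, into:2, tree:1, him:1, cat:1, hot:1, iron:1
Most common: 'have' with frequency 3.

3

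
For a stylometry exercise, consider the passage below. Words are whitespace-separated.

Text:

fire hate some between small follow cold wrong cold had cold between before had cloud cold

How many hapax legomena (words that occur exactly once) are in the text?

Frequencies: cold:4, between:2, had:2, fire:1, hate:1, some:1, small:1, follow:1, wrong:1, before:1, cloud:1
Hapax (freq=1): before, cloud, fire, follow, hate, small, some, wrong

8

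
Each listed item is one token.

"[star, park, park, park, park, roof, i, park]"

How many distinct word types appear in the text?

Distinct types: {i, park, roof, star}
V = 4

4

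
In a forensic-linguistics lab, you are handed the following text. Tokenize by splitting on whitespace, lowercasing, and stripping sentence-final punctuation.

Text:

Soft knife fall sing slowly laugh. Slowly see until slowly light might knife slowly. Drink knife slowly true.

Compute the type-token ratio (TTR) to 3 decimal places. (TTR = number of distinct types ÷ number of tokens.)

0.667

N = 18 tokens, V = 12 types.
TTR = V / N = 12 / 18 = 0.667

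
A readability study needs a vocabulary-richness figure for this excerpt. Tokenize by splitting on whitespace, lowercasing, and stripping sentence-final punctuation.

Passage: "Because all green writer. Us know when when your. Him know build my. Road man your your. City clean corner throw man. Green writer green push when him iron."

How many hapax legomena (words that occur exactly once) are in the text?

Frequencies: green:3, when:3, your:3, writer:2, know:2, him:2, man:2, because:1, all:1, us:1, build:1, my:1, road:1, city:1, clean:1, corner:1, throw:1, push:1, iron:1
Hapax (freq=1): all, because, build, city, clean, corner, iron, my, push, road, throw, us

12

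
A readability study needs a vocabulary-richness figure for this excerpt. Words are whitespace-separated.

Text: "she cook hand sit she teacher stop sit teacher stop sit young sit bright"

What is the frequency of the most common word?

Frequencies: sit:4, she:2, teacher:2, stop:2, cook:1, hand:1, young:1, bright:1
Most common: 'sit' with frequency 4.

4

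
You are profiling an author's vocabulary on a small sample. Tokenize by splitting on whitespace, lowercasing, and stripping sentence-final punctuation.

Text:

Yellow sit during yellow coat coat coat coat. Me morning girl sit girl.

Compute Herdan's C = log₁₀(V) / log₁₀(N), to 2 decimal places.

0.76

N = 13, V = 7.
log₁₀(V) = 0.845098, log₁₀(N) = 1.113943
C = 0.845098 / 1.113943 = 0.76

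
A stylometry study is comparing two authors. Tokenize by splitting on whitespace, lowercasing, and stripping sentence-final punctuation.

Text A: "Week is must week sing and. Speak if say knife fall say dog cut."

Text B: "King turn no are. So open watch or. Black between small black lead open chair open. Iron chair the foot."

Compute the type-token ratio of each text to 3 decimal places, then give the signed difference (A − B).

0.057

TTR(A) = 12/14 = 0.857
TTR(B) = 16/20 = 0.800
Difference = 0.857 − 0.800 = 0.057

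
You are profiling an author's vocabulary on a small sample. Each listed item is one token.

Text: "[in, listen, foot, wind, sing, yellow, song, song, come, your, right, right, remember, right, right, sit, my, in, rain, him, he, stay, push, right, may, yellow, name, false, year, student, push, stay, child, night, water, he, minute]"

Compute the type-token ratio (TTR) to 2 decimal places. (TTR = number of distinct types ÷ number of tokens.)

0.73

N = 37 tokens, V = 27 types.
TTR = V / N = 27 / 37 = 0.73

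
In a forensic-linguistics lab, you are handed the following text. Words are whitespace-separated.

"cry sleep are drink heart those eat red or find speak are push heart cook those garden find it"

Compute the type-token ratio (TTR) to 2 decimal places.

0.79

N = 19 tokens, V = 15 types.
TTR = V / N = 15 / 19 = 0.79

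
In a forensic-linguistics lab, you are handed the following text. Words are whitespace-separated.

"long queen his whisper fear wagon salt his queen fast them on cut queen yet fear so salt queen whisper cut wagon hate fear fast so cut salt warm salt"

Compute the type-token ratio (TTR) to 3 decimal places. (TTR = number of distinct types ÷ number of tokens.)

N = 30 tokens, V = 15 types.
TTR = V / N = 15 / 30 = 0.500

0.500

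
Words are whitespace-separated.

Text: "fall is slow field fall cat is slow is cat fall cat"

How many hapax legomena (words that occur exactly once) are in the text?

1

Frequencies: fall:3, is:3, cat:3, slow:2, field:1
Hapax (freq=1): field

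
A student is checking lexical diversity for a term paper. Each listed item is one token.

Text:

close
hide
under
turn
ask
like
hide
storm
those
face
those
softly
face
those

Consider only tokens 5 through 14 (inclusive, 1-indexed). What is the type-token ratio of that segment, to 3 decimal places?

0.700

Segment tokens 5–14: ask, like, hide, storm, those, face, those, softly, face, those
Segment N = 10, segment V = 7.
TTR = 7 / 10 = 0.700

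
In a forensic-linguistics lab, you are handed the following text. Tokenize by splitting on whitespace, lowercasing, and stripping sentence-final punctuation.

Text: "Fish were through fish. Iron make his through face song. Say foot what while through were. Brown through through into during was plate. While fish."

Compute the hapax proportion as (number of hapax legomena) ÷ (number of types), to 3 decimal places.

Frequencies: through:5, fish:3, were:2, while:2, iron:1, make:1, his:1, face:1, song:1, say:1, foot:1, what:1, brown:1, into:1, during:1, was:1, plate:1
Hapax count = 13; type count = 17.
Ratio = 13 / 17 = 0.765

0.765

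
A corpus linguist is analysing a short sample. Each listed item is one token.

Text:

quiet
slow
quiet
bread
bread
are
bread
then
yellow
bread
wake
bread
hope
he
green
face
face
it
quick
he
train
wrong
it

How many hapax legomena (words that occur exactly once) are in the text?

10

Frequencies: bread:5, quiet:2, he:2, face:2, it:2, slow:1, are:1, then:1, yellow:1, wake:1, hope:1, green:1, quick:1, train:1, wrong:1
Hapax (freq=1): are, green, hope, quick, slow, then, train, wake, wrong, yellow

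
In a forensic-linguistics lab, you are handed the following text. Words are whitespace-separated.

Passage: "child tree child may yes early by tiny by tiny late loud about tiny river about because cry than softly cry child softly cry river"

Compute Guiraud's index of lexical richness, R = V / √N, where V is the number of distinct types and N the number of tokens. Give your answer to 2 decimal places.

3.00

N = 25, V = 15.
√N = 5.000000
R = 15 / 5.000000 = 3.00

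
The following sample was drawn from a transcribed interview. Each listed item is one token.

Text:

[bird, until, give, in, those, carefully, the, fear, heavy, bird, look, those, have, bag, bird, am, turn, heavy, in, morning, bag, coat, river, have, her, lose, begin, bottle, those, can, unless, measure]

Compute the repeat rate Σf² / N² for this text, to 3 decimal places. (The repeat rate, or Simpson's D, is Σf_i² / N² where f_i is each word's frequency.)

0.051

Frequencies: bird:3, those:3, in:2, heavy:2, have:2, bag:2, until:1, give:1, carefully:1, the:1, fear:1, look:1, am:1, turn:1, morning:1, coat:1, river:1, her:1, lose:1, begin:1, … (4 more, each freq 1)
Σf² = 52; N² = 1024
Repeat rate = 52 / 1024 = 0.051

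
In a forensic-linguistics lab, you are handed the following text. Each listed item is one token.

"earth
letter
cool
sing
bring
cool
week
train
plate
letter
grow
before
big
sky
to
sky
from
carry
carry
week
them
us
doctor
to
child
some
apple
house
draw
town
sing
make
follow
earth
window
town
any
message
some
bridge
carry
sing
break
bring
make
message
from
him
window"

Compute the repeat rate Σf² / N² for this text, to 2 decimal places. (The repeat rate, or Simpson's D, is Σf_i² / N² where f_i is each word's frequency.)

Frequencies: sing:3, carry:3, earth:2, letter:2, cool:2, bring:2, week:2, sky:2, to:2, from:2, some:2, town:2, make:2, window:2, message:2, train:1, plate:1, grow:1, before:1, big:1, … (12 more, each freq 1)
Σf² = 87; N² = 2401
Repeat rate = 87 / 2401 = 0.04

0.04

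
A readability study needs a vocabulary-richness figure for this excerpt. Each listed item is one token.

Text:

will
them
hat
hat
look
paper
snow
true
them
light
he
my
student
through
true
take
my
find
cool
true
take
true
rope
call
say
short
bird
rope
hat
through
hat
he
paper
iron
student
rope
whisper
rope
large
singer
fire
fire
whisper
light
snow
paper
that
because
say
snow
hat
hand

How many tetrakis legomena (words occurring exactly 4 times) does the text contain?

Frequencies: hat:5, true:4, rope:4, paper:3, snow:3, them:2, light:2, he:2, my:2, student:2, through:2, take:2, say:2, whisper:2, fire:2, will:1, look:1, find:1, cool:1, call:1, … (8 more, each freq 1)
Words with frequency 4: rope, true

2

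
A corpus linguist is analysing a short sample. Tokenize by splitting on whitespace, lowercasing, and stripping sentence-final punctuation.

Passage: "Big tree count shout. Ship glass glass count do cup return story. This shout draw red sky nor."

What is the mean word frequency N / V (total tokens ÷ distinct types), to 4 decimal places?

N = 18 tokens, V = 15 types.
Mean frequency = N / V = 18 / 15 = 1.2000

1.2000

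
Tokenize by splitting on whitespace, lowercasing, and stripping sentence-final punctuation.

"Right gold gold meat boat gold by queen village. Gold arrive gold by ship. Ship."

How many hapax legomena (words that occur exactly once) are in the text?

Frequencies: gold:5, by:2, ship:2, right:1, meat:1, boat:1, queen:1, village:1, arrive:1
Hapax (freq=1): arrive, boat, meat, queen, right, village

6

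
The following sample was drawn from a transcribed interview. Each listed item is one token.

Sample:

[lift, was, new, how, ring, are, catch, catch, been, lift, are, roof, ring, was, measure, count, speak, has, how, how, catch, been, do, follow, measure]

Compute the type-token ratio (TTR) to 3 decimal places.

N = 25 tokens, V = 15 types.
TTR = V / N = 15 / 25 = 0.600

0.600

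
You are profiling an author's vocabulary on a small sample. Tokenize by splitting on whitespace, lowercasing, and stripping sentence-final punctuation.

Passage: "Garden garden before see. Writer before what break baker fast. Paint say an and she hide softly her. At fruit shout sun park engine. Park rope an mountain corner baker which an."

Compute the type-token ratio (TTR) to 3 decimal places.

0.813

N = 32 tokens, V = 26 types.
TTR = V / N = 26 / 32 = 0.813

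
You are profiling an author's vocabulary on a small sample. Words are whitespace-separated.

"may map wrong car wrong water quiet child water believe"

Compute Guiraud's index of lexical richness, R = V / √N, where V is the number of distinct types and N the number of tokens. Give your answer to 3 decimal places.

N = 10, V = 8.
√N = 3.162278
R = 8 / 3.162278 = 2.530

2.530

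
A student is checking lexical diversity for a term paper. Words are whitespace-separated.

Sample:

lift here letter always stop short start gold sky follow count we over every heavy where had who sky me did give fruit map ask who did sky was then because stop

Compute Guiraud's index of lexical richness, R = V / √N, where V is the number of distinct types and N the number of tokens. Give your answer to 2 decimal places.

4.77

N = 32, V = 27.
√N = 5.656854
R = 27 / 5.656854 = 4.77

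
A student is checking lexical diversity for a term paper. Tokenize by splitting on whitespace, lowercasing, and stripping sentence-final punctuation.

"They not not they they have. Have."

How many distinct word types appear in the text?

Distinct types: {have, not, they}
V = 3

3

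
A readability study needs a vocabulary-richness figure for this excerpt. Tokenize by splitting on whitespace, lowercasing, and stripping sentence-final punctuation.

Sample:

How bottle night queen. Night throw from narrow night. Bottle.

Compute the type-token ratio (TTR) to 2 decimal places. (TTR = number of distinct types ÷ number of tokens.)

N = 10 tokens, V = 7 types.
TTR = V / N = 7 / 10 = 0.70

0.70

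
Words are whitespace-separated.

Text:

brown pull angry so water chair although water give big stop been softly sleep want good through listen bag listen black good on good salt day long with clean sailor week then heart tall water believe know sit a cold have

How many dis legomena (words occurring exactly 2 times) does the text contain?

Frequencies: water:3, good:3, listen:2, brown:1, pull:1, angry:1, so:1, chair:1, although:1, give:1, big:1, stop:1, been:1, softly:1, sleep:1, want:1, through:1, bag:1, black:1, on:1, … (16 more, each freq 1)
Words with frequency 2: listen

1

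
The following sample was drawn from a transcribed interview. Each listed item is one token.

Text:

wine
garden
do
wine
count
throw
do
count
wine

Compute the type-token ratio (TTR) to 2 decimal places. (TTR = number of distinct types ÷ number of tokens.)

N = 9 tokens, V = 5 types.
TTR = V / N = 5 / 9 = 0.56

0.56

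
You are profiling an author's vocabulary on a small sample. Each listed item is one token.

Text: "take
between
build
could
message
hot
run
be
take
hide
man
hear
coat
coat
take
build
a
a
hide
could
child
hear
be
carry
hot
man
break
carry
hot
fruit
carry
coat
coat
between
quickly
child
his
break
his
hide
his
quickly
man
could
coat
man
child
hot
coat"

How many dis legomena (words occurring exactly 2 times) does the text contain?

7

Frequencies: coat:6, hot:4, man:4, take:3, could:3, hide:3, child:3, carry:3, his:3, between:2, build:2, be:2, hear:2, a:2, break:2, quickly:2, message:1, run:1, fruit:1
Words with frequency 2: a, be, between, break, build, hear, quickly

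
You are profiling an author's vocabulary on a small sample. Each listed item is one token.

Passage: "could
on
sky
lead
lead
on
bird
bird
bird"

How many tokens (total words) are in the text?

Tokens: could, on, sky, lead, lead, on, bird, bird, bird
N = 9

9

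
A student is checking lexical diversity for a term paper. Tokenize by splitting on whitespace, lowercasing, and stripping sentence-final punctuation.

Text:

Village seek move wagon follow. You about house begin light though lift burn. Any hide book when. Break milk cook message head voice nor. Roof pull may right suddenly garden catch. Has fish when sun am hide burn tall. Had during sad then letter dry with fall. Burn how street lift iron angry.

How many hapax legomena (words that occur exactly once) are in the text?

44

Frequencies: burn:3, lift:2, hide:2, when:2, village:1, seek:1, move:1, wagon:1, follow:1, you:1, about:1, house:1, begin:1, light:1, though:1, any:1, book:1, break:1, milk:1, cook:1, … (28 more, each freq 1)
Hapax (freq=1): about, am, angry, any, begin, book, break, catch, cook, dry, during, fall, fish, follow, garden, had, has, head, house, how, iron, letter, light, may, message, milk, move, nor, pull, right, roof, sad, seek, street, suddenly, sun, tall, then, though, village, voice, wagon, with, you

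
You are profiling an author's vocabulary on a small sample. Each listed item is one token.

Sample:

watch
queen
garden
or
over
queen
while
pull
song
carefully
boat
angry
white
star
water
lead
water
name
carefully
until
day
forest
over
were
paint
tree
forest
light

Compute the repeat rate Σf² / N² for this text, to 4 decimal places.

Frequencies: queen:2, over:2, carefully:2, water:2, forest:2, watch:1, garden:1, or:1, while:1, pull:1, song:1, boat:1, angry:1, white:1, star:1, lead:1, name:1, until:1, day:1, were:1, … (3 more, each freq 1)
Σf² = 38; N² = 784
Repeat rate = 38 / 784 = 0.0485

0.0485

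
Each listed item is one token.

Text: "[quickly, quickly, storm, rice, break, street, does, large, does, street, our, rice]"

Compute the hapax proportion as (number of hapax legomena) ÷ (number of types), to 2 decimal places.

0.50

Frequencies: quickly:2, rice:2, street:2, does:2, storm:1, break:1, large:1, our:1
Hapax count = 4; type count = 8.
Ratio = 4 / 8 = 0.50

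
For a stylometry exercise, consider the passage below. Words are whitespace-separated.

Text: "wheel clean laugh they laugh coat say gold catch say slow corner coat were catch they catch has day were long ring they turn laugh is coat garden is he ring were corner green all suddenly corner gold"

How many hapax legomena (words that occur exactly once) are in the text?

12

Frequencies: laugh:3, they:3, coat:3, catch:3, corner:3, were:3, say:2, gold:2, ring:2, is:2, wheel:1, clean:1, slow:1, has:1, day:1, long:1, turn:1, garden:1, he:1, green:1, … (2 more, each freq 1)
Hapax (freq=1): all, clean, day, garden, green, has, he, long, slow, suddenly, turn, wheel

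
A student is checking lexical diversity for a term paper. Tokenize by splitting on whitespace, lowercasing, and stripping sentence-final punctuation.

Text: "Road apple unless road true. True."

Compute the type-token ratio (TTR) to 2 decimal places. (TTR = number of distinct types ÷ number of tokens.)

N = 6 tokens, V = 4 types.
TTR = V / N = 4 / 6 = 0.67

0.67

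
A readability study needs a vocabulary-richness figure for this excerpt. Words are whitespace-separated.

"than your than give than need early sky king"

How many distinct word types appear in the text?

7

Distinct types: {early, give, king, need, sky, than, your}
V = 7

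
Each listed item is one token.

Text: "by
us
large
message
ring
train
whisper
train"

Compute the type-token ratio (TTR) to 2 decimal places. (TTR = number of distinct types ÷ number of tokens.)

0.88

N = 8 tokens, V = 7 types.
TTR = V / N = 7 / 8 = 0.88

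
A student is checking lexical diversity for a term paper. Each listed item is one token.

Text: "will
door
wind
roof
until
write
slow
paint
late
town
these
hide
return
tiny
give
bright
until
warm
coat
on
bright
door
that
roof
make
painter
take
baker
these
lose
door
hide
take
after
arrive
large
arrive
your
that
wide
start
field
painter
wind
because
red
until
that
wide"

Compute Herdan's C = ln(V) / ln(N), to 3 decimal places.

N = 49, V = 34.
ln(V) = 3.526361, ln(N) = 3.891820
C = 3.526361 / 3.891820 = 0.906

0.906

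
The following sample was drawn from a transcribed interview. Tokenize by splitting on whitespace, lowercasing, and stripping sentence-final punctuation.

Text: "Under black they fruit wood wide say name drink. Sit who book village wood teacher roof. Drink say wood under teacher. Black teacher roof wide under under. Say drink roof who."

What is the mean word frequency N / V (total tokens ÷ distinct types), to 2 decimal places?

N = 31 tokens, V = 15 types.
Mean frequency = N / V = 31 / 15 = 2.07

2.07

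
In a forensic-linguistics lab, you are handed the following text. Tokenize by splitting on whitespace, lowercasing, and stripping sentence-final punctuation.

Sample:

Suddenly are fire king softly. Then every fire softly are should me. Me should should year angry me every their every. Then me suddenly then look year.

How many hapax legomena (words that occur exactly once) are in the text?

Frequencies: me:4, then:3, every:3, should:3, suddenly:2, are:2, fire:2, softly:2, year:2, king:1, angry:1, their:1, look:1
Hapax (freq=1): angry, king, look, their

4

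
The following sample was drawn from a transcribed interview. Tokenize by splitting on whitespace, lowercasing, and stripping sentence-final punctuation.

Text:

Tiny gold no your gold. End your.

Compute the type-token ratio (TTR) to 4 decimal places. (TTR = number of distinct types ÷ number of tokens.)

0.7143

N = 7 tokens, V = 5 types.
TTR = V / N = 5 / 7 = 0.7143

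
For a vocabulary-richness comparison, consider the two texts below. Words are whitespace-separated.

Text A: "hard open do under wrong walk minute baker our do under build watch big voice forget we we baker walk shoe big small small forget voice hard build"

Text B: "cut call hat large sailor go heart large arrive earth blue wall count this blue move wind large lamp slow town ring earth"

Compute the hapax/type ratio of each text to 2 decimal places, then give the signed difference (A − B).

A: hapax=6, V=17, ratio=0.35
B: hapax=16, V=19, ratio=0.84
Difference = 0.35 − 0.84 = -0.49

-0.49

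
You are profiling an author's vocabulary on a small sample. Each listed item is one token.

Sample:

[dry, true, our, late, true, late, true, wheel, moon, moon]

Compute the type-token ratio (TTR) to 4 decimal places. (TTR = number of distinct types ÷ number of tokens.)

N = 10 tokens, V = 6 types.
TTR = V / N = 6 / 10 = 0.6000

0.6000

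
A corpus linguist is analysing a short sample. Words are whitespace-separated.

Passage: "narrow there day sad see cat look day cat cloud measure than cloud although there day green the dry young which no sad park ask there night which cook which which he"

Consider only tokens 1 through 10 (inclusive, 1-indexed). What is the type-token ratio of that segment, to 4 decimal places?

Segment tokens 1–10: narrow, there, day, sad, see, cat, look, day, cat, cloud
Segment N = 10, segment V = 8.
TTR = 8 / 10 = 0.8000

0.8000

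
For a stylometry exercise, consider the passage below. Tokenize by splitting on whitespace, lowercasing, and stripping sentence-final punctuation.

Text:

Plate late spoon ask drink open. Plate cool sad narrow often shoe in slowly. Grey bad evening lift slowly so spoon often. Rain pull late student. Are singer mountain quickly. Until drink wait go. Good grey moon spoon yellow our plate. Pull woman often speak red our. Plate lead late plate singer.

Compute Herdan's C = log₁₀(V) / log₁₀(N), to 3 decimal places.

N = 52, V = 36.
log₁₀(V) = 1.556303, log₁₀(N) = 1.716003
C = 1.556303 / 1.716003 = 0.907

0.907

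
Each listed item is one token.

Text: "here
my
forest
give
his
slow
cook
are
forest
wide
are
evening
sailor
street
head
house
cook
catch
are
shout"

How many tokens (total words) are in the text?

20

Tokens: here, my, forest, give, his, slow, cook, are, forest, wide, are, evening, sailor, street, head, house, cook, catch, are, shout
N = 20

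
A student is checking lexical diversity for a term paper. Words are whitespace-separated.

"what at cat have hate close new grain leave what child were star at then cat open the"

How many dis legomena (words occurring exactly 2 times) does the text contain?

Frequencies: what:2, at:2, cat:2, have:1, hate:1, close:1, new:1, grain:1, leave:1, child:1, were:1, star:1, then:1, open:1, the:1
Words with frequency 2: at, cat, what

3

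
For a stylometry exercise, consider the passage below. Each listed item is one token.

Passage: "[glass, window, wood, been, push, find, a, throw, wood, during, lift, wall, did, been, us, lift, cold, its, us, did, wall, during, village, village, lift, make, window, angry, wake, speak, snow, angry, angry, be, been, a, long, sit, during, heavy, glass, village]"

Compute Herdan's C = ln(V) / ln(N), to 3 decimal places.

0.861

N = 42, V = 25.
ln(V) = 3.218876, ln(N) = 3.737670
C = 3.218876 / 3.737670 = 0.861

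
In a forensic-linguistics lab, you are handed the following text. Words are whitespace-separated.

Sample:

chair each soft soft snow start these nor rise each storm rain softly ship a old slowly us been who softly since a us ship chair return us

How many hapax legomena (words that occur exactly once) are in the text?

13

Frequencies: us:3, chair:2, each:2, soft:2, softly:2, ship:2, a:2, snow:1, start:1, these:1, nor:1, rise:1, storm:1, rain:1, old:1, slowly:1, been:1, who:1, since:1, return:1
Hapax (freq=1): been, nor, old, rain, return, rise, since, slowly, snow, start, storm, these, who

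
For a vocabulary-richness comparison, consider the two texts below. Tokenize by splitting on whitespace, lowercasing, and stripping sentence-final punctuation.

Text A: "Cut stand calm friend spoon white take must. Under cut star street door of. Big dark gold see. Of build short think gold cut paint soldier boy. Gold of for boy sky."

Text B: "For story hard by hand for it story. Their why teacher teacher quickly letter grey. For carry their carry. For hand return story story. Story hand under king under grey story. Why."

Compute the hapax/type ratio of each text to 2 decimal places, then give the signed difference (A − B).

0.40

A: hapax=21, V=25, ratio=0.84
B: hapax=7, V=16, ratio=0.44
Difference = 0.84 − 0.44 = 0.40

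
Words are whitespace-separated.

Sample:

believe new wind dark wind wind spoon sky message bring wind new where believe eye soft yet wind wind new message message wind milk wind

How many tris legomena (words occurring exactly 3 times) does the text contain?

Frequencies: wind:8, new:3, message:3, believe:2, dark:1, spoon:1, sky:1, bring:1, where:1, eye:1, soft:1, yet:1, milk:1
Words with frequency 3: message, new

2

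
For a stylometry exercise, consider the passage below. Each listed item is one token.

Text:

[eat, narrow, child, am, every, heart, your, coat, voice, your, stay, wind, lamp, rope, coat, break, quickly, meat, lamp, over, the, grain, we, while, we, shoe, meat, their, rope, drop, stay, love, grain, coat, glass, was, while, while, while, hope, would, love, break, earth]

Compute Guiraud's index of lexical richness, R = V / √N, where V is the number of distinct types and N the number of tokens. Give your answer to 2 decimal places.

4.52

N = 44, V = 30.
√N = 6.633250
R = 30 / 6.633250 = 4.52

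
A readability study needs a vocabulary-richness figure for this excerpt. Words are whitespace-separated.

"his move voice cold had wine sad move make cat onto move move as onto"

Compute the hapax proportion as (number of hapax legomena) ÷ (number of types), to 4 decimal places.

Frequencies: move:4, onto:2, his:1, voice:1, cold:1, had:1, wine:1, sad:1, make:1, cat:1, as:1
Hapax count = 9; type count = 11.
Ratio = 9 / 11 = 0.8182

0.8182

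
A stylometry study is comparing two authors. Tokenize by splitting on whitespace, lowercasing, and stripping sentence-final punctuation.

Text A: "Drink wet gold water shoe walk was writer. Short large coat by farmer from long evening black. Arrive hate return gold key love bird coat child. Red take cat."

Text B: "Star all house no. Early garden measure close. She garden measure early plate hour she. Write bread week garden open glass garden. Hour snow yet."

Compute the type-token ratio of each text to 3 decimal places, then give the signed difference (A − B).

0.211

TTR(A) = 27/29 = 0.931
TTR(B) = 18/25 = 0.720
Difference = 0.931 − 0.720 = 0.211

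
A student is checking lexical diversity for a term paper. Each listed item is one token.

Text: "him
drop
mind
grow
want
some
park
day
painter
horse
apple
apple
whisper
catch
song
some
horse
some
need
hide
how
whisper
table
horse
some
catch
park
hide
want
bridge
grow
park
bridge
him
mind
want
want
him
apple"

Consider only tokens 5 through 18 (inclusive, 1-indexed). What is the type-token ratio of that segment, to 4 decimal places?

Segment tokens 5–18: want, some, park, day, painter, horse, apple, apple, whisper, catch, song, some, horse, some
Segment N = 14, segment V = 10.
TTR = 10 / 14 = 0.7143

0.7143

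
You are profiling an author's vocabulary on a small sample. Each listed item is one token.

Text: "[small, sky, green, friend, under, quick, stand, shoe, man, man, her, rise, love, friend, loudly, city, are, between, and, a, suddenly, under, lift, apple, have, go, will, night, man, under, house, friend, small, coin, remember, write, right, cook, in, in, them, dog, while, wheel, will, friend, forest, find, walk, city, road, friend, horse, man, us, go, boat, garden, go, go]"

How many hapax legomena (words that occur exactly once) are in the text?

Frequencies: friend:5, man:4, go:4, under:3, small:2, city:2, will:2, in:2, sky:1, green:1, quick:1, stand:1, shoe:1, her:1, rise:1, love:1, loudly:1, are:1, between:1, and:1, … (24 more, each freq 1)
Hapax (freq=1): a, and, apple, are, between, boat, coin, cook, dog, find, forest, garden, green, have, her, horse, house, lift, loudly, love, night, quick, remember, right, rise, road, shoe, sky, stand, suddenly, them, us, walk, wheel, while, write

36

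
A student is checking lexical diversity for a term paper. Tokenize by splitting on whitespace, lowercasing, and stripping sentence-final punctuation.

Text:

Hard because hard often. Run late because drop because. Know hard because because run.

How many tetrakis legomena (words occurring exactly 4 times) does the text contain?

Frequencies: because:5, hard:3, run:2, often:1, late:1, drop:1, know:1
Words with frequency 4: (none)

0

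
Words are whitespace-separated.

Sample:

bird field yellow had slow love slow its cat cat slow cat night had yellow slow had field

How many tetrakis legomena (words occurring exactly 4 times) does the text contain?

1

Frequencies: slow:4, had:3, cat:3, field:2, yellow:2, bird:1, love:1, its:1, night:1
Words with frequency 4: slow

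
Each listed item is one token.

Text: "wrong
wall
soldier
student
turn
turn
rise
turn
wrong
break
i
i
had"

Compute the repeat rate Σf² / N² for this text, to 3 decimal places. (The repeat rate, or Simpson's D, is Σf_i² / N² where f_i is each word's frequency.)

0.136

Frequencies: turn:3, wrong:2, i:2, wall:1, soldier:1, student:1, rise:1, break:1, had:1
Σf² = 23; N² = 169
Repeat rate = 23 / 169 = 0.136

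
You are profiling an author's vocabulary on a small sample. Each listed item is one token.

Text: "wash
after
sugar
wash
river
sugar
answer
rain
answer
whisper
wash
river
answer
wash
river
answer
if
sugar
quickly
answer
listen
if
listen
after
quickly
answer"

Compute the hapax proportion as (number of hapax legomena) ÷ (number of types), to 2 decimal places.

Frequencies: answer:6, wash:4, sugar:3, river:3, after:2, if:2, quickly:2, listen:2, rain:1, whisper:1
Hapax count = 2; type count = 10.
Ratio = 2 / 10 = 0.20

0.20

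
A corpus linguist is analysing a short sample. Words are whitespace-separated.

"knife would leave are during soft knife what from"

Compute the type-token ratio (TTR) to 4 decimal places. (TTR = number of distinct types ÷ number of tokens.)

N = 9 tokens, V = 8 types.
TTR = V / N = 8 / 9 = 0.8889

0.8889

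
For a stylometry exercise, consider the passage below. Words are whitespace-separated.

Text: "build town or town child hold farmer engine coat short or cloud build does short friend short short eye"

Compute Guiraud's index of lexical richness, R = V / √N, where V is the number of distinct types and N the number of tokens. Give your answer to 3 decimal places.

N = 19, V = 13.
√N = 4.358899
R = 13 / 4.358899 = 2.982

2.982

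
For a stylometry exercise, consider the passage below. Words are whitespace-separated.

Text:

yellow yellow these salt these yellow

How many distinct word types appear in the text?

Distinct types: {salt, these, yellow}
V = 3

3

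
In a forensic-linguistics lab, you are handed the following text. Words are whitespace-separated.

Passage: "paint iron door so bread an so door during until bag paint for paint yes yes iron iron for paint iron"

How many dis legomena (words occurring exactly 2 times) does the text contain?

4

Frequencies: paint:4, iron:4, door:2, so:2, for:2, yes:2, bread:1, an:1, during:1, until:1, bag:1
Words with frequency 2: door, for, so, yes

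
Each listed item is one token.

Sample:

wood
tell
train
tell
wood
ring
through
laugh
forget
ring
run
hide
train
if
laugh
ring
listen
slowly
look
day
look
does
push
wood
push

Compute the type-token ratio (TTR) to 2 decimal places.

N = 25 tokens, V = 16 types.
TTR = V / N = 16 / 25 = 0.64

0.64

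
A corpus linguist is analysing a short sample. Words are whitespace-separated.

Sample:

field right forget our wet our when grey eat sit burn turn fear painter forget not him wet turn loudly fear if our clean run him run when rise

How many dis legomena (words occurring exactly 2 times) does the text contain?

Frequencies: our:3, forget:2, wet:2, when:2, turn:2, fear:2, him:2, run:2, field:1, right:1, grey:1, eat:1, sit:1, burn:1, painter:1, not:1, loudly:1, if:1, clean:1, rise:1
Words with frequency 2: fear, forget, him, run, turn, wet, when

7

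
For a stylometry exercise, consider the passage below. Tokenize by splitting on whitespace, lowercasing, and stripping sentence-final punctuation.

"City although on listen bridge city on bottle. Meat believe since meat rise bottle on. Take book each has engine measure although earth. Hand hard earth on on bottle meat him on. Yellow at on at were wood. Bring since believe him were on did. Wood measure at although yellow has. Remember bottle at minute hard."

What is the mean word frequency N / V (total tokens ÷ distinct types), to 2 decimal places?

2.00

N = 56 tokens, V = 28 types.
Mean frequency = N / V = 56 / 28 = 2.00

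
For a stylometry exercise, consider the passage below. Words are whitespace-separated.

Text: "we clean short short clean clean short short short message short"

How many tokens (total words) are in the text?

Tokens: we, clean, short, short, clean, clean, short, short, short, message, short
N = 11

11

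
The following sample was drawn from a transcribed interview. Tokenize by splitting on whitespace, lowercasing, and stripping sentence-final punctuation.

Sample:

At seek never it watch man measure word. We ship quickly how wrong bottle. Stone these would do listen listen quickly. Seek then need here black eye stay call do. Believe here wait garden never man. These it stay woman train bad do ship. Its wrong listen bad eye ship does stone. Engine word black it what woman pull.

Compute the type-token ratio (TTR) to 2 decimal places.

N = 59 tokens, V = 37 types.
TTR = V / N = 37 / 59 = 0.63

0.63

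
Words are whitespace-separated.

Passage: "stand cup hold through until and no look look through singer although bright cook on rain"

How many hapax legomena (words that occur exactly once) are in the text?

12

Frequencies: through:2, look:2, stand:1, cup:1, hold:1, until:1, and:1, no:1, singer:1, although:1, bright:1, cook:1, on:1, rain:1
Hapax (freq=1): although, and, bright, cook, cup, hold, no, on, rain, singer, stand, until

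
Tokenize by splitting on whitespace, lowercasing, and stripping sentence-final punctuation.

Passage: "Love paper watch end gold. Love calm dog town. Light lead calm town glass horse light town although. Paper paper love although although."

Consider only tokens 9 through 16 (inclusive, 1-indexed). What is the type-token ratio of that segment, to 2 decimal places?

0.75

Segment tokens 9–16: town, light, lead, calm, town, glass, horse, light
Segment N = 8, segment V = 6.
TTR = 6 / 8 = 0.75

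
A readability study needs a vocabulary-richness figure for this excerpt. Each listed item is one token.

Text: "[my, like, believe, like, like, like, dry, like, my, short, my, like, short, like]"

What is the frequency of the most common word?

7

Frequencies: like:7, my:3, short:2, believe:1, dry:1
Most common: 'like' with frequency 7.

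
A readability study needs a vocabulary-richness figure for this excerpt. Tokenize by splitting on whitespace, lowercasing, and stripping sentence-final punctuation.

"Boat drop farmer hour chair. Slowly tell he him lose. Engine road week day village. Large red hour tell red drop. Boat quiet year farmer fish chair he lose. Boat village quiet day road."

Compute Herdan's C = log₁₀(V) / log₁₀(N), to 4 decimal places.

N = 34, V = 20.
log₁₀(V) = 1.301030, log₁₀(N) = 1.531479
C = 1.301030 / 1.531479 = 0.8495

0.8495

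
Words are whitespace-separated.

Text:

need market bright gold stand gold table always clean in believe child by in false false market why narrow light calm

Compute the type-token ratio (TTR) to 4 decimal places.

0.8095

N = 21 tokens, V = 17 types.
TTR = V / N = 17 / 21 = 0.8095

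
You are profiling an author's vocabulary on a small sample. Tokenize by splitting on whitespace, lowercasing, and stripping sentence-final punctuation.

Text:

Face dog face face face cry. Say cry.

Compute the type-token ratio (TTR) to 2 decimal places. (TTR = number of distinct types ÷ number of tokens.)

N = 8 tokens, V = 4 types.
TTR = V / N = 4 / 8 = 0.50

0.50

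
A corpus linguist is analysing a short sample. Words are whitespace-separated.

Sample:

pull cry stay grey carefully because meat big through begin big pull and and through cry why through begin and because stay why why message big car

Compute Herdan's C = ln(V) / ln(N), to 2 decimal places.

0.80

N = 27, V = 14.
ln(V) = 2.639057, ln(N) = 3.295837
C = 2.639057 / 3.295837 = 0.80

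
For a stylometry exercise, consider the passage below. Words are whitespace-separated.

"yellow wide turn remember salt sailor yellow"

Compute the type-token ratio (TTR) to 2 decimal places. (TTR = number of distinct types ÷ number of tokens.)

N = 7 tokens, V = 6 types.
TTR = V / N = 6 / 7 = 0.86

0.86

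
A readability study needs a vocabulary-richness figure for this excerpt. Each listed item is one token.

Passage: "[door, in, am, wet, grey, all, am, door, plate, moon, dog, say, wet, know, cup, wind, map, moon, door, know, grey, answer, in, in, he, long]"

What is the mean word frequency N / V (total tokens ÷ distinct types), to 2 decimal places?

N = 26 tokens, V = 17 types.
Mean frequency = N / V = 26 / 17 = 1.53

1.53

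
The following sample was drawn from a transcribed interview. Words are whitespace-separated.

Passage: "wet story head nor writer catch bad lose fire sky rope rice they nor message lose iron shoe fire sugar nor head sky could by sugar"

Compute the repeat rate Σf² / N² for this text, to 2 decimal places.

0.06

Frequencies: nor:3, head:2, lose:2, fire:2, sky:2, sugar:2, wet:1, story:1, writer:1, catch:1, bad:1, rope:1, rice:1, they:1, message:1, iron:1, shoe:1, could:1, by:1
Σf² = 42; N² = 676
Repeat rate = 42 / 676 = 0.06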